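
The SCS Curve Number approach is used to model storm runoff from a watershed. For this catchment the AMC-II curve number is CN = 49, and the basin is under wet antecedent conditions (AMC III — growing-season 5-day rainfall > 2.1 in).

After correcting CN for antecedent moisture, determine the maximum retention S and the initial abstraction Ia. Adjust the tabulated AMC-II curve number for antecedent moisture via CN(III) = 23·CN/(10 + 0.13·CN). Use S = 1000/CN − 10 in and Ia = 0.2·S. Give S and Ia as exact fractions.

S = 5100/1127 in ≈ 4.525 in; Ia = 1020/1127 in ≈ 0.905 in

Adjust CN=49 to AMC III: 23·49/(10 + 0.13·49) → 1127 ÷ (1637/100) = 112700/1637 ≈ 68.845
Max retention: S = 1000/(112700/1637) − 10 = 5100/1127 in (≈ 4.525 in)
Ia = 0.2S: 0.2·4.525 = 0.905 in (exactly 1020/1127)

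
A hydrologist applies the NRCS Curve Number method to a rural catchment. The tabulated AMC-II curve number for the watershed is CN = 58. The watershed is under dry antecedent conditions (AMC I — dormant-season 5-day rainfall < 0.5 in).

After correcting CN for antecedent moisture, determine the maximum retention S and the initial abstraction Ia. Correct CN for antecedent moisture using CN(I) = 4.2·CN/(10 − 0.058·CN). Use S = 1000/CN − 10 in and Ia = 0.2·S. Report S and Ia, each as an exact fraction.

S = 500/29 in ≈ 17.241 in; Ia = 100/29 in ≈ 3.448 in

CN(I) from CN(II)=58: (4.2·58)/(10 − 0.058·58) = 2900/79 ≈ 36.709
Max retention: S = 1000/(2900/79) − 10 = 500/29 in (≈ 17.241 in)
Ia = 0.2S: 0.2·17.241 = 3.448 in (exactly 100/29)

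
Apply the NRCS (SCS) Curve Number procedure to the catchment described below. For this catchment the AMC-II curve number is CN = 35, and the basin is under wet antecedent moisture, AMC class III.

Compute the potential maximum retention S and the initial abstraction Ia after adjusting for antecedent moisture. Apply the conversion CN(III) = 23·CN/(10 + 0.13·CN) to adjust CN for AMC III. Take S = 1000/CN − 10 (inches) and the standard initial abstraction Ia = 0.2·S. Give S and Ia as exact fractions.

Adjust CN=35 to AMC III: 23·35/(10 + 0.13·35) → 805 ÷ (291/20) = 16100/291 ≈ 55.326
Retention S: 1000/CN − 10 with CN=55.326 → S = 1300/161 ≈ 8.075 in
Ia = 0.2·(1300/161) = 260/161 in ≈ 1.615 in

S = 1300/161 in ≈ 8.075 in; Ia = 260/161 in ≈ 1.615 in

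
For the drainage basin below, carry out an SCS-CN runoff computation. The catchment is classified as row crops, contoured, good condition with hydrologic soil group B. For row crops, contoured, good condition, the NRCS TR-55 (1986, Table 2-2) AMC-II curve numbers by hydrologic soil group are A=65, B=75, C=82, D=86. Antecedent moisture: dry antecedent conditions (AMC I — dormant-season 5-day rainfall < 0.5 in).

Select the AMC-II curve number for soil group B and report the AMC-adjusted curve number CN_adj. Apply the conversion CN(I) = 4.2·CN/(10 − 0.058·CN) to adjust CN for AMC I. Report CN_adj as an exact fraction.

CN_adj = 6300/113 ≈ 55.752

NRCS table: row crops, contoured, good condition, soil group B → CN(II) = 75
CN(I) from CN(II)=75: (4.2·75)/(10 − 0.058·75) = 6300/113 ≈ 55.752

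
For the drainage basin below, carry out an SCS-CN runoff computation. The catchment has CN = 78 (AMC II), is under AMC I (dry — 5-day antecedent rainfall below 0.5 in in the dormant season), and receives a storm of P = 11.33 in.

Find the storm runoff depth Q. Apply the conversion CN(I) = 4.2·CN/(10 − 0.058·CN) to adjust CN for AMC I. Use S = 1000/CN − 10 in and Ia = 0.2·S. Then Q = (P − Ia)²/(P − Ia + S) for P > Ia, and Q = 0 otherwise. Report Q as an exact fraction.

Q = 60818597939/10184838300 in ≈ 5.971 in

CN(I) from CN(II)=78: (4.2·78)/(10 − 0.058·78) = 81900/1369 ≈ 59.825
S = 1000/(81900/1369) − 10 = 5500/819 in ≈ 6.716 in
Initial abstraction Ia = S/5 = (5500/819)/5 = 1100/819 ≈ 1.343 in
Since P=11.330 > Ia=1.343: effective rainfall P−Ia = 817927/81900 in
Q: (817927/81900)² ÷ (1367927/81900) = 60818597939/10184838300 in (≈ 5.971 in)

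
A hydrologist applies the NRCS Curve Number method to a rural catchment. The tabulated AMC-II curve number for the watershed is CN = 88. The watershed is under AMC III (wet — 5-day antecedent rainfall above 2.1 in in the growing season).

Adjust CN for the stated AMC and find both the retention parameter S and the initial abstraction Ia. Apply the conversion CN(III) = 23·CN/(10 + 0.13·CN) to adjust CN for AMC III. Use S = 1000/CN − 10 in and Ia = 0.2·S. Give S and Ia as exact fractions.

Adjust CN=88 to AMC III: 23·88/(10 + 0.13·88) → 2024 ÷ (536/25) = 6325/67 ≈ 94.403
Retention S: 1000/CN − 10 with CN=94.403 → S = 150/253 ≈ 0.593 in
Ia = 0.2S: 0.2·0.593 = 0.119 in (exactly 30/253)

S = 150/253 in ≈ 0.593 in; Ia = 30/253 in ≈ 0.119 in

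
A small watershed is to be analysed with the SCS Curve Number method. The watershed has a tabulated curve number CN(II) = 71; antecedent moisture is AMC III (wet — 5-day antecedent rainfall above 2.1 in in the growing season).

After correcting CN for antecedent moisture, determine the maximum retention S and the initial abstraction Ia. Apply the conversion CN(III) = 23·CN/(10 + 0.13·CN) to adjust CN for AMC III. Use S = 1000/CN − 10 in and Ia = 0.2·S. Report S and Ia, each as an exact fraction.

S = 2900/1633 in ≈ 1.776 in; Ia = 580/1633 in ≈ 0.355 in

CN(III) from CN(II)=71: (23·71)/(10 + 0.13·71) = 163300/1923 ≈ 84.919
Max retention: S = 1000/(163300/1923) − 10 = 2900/1633 in (≈ 1.776 in)
Ia = 0.2S: 0.2·1.776 = 0.355 in (exactly 580/1633)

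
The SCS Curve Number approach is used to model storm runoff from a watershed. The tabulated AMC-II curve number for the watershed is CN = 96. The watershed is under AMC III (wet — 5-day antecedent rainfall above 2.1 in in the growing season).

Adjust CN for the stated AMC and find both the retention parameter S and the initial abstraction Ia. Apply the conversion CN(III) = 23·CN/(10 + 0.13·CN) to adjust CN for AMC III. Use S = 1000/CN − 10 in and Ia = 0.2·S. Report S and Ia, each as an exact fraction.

S = 25/138 in ≈ 0.181 in; Ia = 5/138 in ≈ 0.036 in

CN(III) from CN(II)=96: (23·96)/(10 + 0.13·96) = 27600/281 ≈ 98.221
S = 1000/(27600/281) − 10 = 25/138 in ≈ 0.181 in
Ia = 0.2S: 0.2·0.181 = 0.036 in (exactly 5/138)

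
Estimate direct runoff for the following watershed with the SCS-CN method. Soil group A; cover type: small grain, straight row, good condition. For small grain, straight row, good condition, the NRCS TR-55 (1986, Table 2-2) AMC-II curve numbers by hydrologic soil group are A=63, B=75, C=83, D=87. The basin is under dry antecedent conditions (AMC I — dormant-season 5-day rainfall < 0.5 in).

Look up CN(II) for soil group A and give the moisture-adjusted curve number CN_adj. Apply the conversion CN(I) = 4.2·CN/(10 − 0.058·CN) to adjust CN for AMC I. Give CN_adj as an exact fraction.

NRCS table: small grain, straight row, good condition, soil group A → CN(II) = 63
CN(I) from CN(II)=63: (4.2·63)/(10 − 0.058·63) = 132300/3173 ≈ 41.696

CN_adj = 132300/3173 ≈ 41.696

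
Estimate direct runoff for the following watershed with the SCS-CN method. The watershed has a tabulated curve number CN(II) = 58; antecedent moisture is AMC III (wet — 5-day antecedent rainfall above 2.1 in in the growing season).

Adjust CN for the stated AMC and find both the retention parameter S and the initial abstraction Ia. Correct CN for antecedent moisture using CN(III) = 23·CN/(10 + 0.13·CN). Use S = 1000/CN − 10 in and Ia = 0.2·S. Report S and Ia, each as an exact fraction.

Wet (AMC III): CN(III) = 23·58/(10 + 0.13·58) = 1334/(877/50) = 66700/877 ≈ 76.055
Retention S: 1000/CN − 10 with CN=76.055 → S = 2100/667 ≈ 3.148 in
Initial abstraction Ia = S/5 = (2100/667)/5 = 420/667 ≈ 0.630 in

S = 2100/667 in ≈ 3.148 in; Ia = 420/667 in ≈ 0.630 in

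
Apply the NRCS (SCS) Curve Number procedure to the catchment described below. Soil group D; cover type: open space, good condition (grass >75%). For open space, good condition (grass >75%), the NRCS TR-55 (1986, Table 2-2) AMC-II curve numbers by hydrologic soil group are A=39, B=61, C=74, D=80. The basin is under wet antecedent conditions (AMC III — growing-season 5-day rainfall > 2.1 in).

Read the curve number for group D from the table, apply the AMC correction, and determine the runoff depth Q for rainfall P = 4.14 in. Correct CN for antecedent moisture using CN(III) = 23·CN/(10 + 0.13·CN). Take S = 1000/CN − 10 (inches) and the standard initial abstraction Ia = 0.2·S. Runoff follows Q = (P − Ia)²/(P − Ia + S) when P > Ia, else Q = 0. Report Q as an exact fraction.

NRCS table: open space, good condition (grass >75%), soil group D → CN(II) = 80
Adjust CN=80 to AMC III: 23·80/(10 + 0.13·80) → 1840 ÷ (102/5) = 4600/51 ≈ 90.196
S = 1000/(4600/51) − 10 = 25/23 in ≈ 1.087 in
Ia = 0.2S: 0.2·1.087 = 0.217 in (exactly 5/23)
Since P=4.140 > Ia=0.217: effective rainfall P−Ia = 4511/1150 in
Q: (4511/1150)² ÷ (5761/1150) = 20349121/6625150 in (≈ 3.071 in)

Q = 20349121/6625150 in ≈ 3.071 in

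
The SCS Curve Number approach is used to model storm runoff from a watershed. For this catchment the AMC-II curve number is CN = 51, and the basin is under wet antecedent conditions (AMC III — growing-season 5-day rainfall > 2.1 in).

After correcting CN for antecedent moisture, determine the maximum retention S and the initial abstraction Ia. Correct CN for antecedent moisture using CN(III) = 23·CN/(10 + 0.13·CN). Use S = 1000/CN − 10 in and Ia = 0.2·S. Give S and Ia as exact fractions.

S = 4900/1173 in ≈ 4.177 in; Ia = 980/1173 in ≈ 0.835 in

Wet (AMC III): CN(III) = 23·51/(10 + 0.13·51) = 1173/(1663/100) = 117300/1663 ≈ 70.535
Retention S: 1000/CN − 10 with CN=70.535 → S = 4900/1173 ≈ 4.177 in
Ia = 0.2S: 0.2·4.177 = 0.835 in (exactly 980/1173)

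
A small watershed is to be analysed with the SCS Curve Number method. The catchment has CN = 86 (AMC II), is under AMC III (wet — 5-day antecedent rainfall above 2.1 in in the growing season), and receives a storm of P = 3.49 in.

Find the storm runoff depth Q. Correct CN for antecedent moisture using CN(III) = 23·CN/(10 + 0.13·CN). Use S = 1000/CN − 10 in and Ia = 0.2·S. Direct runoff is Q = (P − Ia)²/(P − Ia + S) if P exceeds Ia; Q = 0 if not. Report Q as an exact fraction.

Q = 109667607921/39674822900 in ≈ 2.764 in

Wet (AMC III): CN(III) = 23·86/(10 + 0.13·86) = 1978/(1059/50) = 98900/1059 ≈ 93.390
Retention S: 1000/CN − 10 with CN=93.390 → S = 700/989 ≈ 0.708 in
Ia = 0.2·(700/989) = 140/989 in ≈ 0.142 in
P − Ia = 3.490 − 0.142 = 331161/98900 ≈ 3.348 in (> 0, runoff occurs)
Runoff Q = (P−Ia)²/(P−Ia+S) = (3.348)²/(3.348+0.708) = 109667607921/39674822900 ≈ 2.764 in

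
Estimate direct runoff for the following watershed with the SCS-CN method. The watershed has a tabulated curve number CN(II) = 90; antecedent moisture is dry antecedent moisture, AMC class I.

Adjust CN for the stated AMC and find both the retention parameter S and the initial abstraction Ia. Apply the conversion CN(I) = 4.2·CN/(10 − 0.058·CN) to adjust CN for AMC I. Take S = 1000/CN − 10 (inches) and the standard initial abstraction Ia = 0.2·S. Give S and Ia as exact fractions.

S = 500/189 in ≈ 2.646 in; Ia = 100/189 in ≈ 0.529 in

CN(I) from CN(II)=90: (4.2·90)/(10 − 0.058·90) = 18900/239 ≈ 79.079
Retention S: 1000/CN − 10 with CN=79.079 → S = 500/189 ≈ 2.646 in
Ia = 0.2·(500/189) = 100/189 in ≈ 0.529 in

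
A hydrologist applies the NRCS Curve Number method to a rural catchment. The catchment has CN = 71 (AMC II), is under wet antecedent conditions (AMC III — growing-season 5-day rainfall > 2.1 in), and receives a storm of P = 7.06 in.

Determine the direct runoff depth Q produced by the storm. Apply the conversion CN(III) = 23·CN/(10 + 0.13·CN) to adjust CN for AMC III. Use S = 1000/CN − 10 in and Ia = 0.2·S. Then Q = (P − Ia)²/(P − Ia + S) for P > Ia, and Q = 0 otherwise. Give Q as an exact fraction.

Q = 299700407601/56538460850 in ≈ 5.301 in

CN(III) from CN(II)=71: (23·71)/(10 + 0.13·71) = 163300/1923 ≈ 84.919
S = 1000/(163300/1923) − 10 = 2900/1633 in ≈ 1.776 in
Ia = 0.2·(2900/1633) = 580/1633 in ≈ 0.355 in
P − Ia = 7.060 − 0.355 = 547449/81650 ≈ 6.705 in (> 0, runoff occurs)
Q: (547449/81650)² ÷ (692449/81650) = 299700407601/56538460850 in (≈ 5.301 in)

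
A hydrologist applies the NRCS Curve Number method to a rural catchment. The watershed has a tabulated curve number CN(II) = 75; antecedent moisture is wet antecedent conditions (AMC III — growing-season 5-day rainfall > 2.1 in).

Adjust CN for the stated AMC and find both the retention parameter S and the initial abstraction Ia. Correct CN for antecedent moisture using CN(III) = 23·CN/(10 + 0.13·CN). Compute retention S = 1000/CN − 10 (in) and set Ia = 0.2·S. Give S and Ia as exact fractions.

CN(III) from CN(II)=75: (23·75)/(10 + 0.13·75) = 6900/79 ≈ 87.342
S = 1000/(6900/79) − 10 = 100/69 in ≈ 1.449 in
Initial abstraction Ia = S/5 = (100/69)/5 = 20/69 ≈ 0.290 in

S = 100/69 in ≈ 1.449 in; Ia = 20/69 in ≈ 0.290 in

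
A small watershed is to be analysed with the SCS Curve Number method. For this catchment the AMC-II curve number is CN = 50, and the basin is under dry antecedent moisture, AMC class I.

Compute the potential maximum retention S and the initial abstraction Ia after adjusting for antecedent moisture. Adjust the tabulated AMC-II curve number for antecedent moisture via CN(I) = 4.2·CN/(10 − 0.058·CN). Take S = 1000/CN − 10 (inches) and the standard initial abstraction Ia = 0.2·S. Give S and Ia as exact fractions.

Dry (AMC I): CN(I) = 4.2·50/(10 − 0.058·50) = 210/(71/10) = 2100/71 ≈ 29.577
Retention S: 1000/CN − 10 with CN=29.577 → S = 500/21 ≈ 23.810 in
Ia = 0.2·(500/21) = 100/21 in ≈ 4.762 in

S = 500/21 in ≈ 23.810 in; Ia = 100/21 in ≈ 4.762 in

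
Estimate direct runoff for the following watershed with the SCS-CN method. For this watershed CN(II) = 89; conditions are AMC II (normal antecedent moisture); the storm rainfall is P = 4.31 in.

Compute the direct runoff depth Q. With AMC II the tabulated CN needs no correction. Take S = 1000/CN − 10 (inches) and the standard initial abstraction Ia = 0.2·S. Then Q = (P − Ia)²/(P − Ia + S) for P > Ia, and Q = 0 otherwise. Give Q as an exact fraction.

Q = 1307473281/419715100 in ≈ 3.115 in

AMC II — tabulated CN = 89 applies directly.
S = 1000/89 − 10 = 110/89 in ≈ 1.236 in
Ia = 0.2S: 0.2·1.236 = 0.247 in (exactly 22/89)
Since P=4.310 > Ia=0.247: effective rainfall P−Ia = 36159/8900 in
Q = (36159/8900)²/((36159/8900) + 110/89) = (1307473281/79210000)/(47159/8900) = 1307473281/419715100 in ≈ 3.115 in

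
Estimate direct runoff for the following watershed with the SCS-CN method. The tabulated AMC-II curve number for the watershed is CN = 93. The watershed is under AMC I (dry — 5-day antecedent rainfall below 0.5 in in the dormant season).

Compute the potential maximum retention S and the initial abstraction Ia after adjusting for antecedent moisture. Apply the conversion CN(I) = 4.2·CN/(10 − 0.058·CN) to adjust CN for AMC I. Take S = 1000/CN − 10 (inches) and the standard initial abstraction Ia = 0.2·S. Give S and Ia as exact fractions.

Dry (AMC I): CN(I) = 4.2·93/(10 − 0.058·93) = (1953/5)/(2303/500) = 27900/329 ≈ 84.802
Max retention: S = 1000/(27900/329) − 10 = 500/279 in (≈ 1.792 in)
Ia = 0.2S: 0.2·1.792 = 0.358 in (exactly 100/279)

S = 500/279 in ≈ 1.792 in; Ia = 100/279 in ≈ 0.358 in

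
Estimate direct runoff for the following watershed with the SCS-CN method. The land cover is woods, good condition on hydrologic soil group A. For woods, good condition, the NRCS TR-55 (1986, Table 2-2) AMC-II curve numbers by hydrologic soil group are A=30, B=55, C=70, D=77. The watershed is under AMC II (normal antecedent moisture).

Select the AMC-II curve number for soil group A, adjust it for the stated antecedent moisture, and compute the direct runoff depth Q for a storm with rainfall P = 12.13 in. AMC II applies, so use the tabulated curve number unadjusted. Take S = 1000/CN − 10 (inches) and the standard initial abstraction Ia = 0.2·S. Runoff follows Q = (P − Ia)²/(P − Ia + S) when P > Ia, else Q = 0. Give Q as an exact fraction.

Q = 5013121/2771700 in ≈ 1.809 in

NRCS table: woods, good condition, soil group A → CN(II) = 30
CN(II) = 30; AMC II needs no correction.
Max retention: S = 1000/30 − 10 = 70/3 in (≈ 23.333 in)
Ia = 0.2S: 0.2·23.333 = 4.667 in (exactly 14/3)
Since P=12.130 > Ia=4.667: effective rainfall P−Ia = 2239/300 in
Runoff Q = (P−Ia)²/(P−Ia+S) = (7.463)²/(7.463+23.333) = 5013121/2771700 ≈ 1.809 in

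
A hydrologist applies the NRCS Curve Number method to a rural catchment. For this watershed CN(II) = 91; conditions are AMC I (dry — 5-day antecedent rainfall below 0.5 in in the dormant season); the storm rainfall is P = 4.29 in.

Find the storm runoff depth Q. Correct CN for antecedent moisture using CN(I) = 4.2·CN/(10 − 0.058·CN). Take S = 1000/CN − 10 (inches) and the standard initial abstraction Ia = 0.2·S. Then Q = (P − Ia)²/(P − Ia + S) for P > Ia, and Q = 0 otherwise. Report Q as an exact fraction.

Dry (AMC I): CN(I) = 4.2·91/(10 − 0.058·91) = (1911/5)/(2361/500) = 63700/787 ≈ 80.940
Retention S: 1000/CN − 10 with CN=80.940 → S = 1500/637 ≈ 2.355 in
Initial abstraction Ia = S/5 = (1500/637)/5 = 300/637 ≈ 0.471 in
Since P=4.290 > Ia=0.471: effective rainfall P−Ia = 243273/63700 in
Runoff Q = (P−Ia)²/(P−Ia+S) = (3.819)²/(3.819+2.355) = 6575750281/2783498900 ≈ 2.362 in

Q = 6575750281/2783498900 in ≈ 2.362 in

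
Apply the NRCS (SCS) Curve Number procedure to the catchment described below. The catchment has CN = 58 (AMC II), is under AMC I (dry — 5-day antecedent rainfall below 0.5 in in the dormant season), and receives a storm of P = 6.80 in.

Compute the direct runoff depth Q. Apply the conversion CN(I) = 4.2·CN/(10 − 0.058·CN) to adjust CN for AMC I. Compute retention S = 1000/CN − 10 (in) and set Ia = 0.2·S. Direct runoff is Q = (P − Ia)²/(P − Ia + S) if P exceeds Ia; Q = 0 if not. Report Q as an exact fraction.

CN(I) from CN(II)=58: (4.2·58)/(10 − 0.058·58) = 2900/79 ≈ 36.709
Retention S: 1000/CN − 10 with CN=36.709 → S = 500/29 ≈ 17.241 in
Ia = 0.2·(500/29) = 100/29 in ≈ 3.448 in
P − Ia = 6.800 − 3.448 = 486/145 ≈ 3.352 in (> 0, runoff occurs)
Runoff Q = (P−Ia)²/(P−Ia+S) = (3.352)²/(3.352+17.241) = 118098/216485 ≈ 0.546 in

Q = 118098/216485 in ≈ 0.546 in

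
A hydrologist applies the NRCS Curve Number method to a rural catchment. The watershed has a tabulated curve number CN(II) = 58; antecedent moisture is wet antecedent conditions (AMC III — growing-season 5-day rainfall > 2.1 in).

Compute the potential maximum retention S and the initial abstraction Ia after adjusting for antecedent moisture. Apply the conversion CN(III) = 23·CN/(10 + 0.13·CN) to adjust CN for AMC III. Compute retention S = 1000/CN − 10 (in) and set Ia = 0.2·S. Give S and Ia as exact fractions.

S = 2100/667 in ≈ 3.148 in; Ia = 420/667 in ≈ 0.630 in

CN(III) from CN(II)=58: (23·58)/(10 + 0.13·58) = 66700/877 ≈ 76.055
S = 1000/(66700/877) − 10 = 2100/667 in ≈ 3.148 in
Ia = 0.2S: 0.2·3.148 = 0.630 in (exactly 420/667)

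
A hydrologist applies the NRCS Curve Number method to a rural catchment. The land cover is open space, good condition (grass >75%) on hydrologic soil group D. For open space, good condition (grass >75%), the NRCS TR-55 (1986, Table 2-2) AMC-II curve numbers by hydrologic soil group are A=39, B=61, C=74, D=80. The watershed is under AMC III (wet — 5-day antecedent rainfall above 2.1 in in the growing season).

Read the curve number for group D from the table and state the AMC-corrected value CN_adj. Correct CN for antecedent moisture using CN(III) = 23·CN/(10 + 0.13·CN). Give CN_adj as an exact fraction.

NRCS table: open space, good condition (grass >75%), soil group D → CN(II) = 80
CN(III) from CN(II)=80: (23·80)/(10 + 0.13·80) = 4600/51 ≈ 90.196

CN_adj = 4600/51 ≈ 90.196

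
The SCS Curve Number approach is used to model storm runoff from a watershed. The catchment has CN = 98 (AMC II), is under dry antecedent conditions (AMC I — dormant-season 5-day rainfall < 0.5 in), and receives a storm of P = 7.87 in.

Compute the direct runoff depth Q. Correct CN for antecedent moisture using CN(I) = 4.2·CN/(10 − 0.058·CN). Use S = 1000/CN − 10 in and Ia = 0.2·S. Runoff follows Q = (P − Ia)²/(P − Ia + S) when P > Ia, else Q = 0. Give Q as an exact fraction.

Adjust CN=98 to AMC I: 4.2·98/(10 − 0.058·98) → (2058/5) ÷ (1079/250) = 102900/1079 ≈ 95.366
Max retention: S = 1000/(102900/1079) − 10 = 500/1029 in (≈ 0.486 in)
Ia = 0.2S: 0.2·0.486 = 0.097 in (exactly 100/1029)
Since P=7.870 > Ia=0.097: effective rainfall P−Ia = 799823/102900 in
Q = (799823/102900)²/((799823/102900) + 500/1029) = (639716831329/10588410000)/(849823/102900) = 639716831329/87446786700 in ≈ 7.315 in

Q = 639716831329/87446786700 in ≈ 7.315 in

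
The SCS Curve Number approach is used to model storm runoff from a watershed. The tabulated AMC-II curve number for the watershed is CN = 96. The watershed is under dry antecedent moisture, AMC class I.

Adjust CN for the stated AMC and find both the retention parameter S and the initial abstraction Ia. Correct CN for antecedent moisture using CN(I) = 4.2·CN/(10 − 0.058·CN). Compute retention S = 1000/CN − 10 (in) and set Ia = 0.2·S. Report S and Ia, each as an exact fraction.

Dry (AMC I): CN(I) = 4.2·96/(10 − 0.058·96) = (2016/5)/(554/125) = 25200/277 ≈ 90.975
S = 1000/(25200/277) − 10 = 125/126 in ≈ 0.992 in
Ia = 0.2·(125/126) = 25/126 in ≈ 0.198 in

S = 125/126 in ≈ 0.992 in; Ia = 25/126 in ≈ 0.198 in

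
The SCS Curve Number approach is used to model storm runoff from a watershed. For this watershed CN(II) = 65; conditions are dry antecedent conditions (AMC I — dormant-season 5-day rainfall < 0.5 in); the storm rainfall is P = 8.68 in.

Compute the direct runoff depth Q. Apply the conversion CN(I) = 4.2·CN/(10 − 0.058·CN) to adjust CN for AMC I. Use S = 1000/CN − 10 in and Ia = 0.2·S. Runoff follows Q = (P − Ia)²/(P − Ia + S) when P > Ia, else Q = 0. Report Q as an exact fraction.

Q = 35557369/18001425 in ≈ 1.975 in

Dry (AMC I): CN(I) = 4.2·65/(10 − 0.058·65) = 273/(623/100) = 3900/89 ≈ 43.820
S = 1000/(3900/89) − 10 = 500/39 in ≈ 12.821 in
Ia = 0.2·(500/39) = 100/39 in ≈ 2.564 in
P − Ia = 8.680 − 2.564 = 5963/975 ≈ 6.116 in (> 0, runoff occurs)
Q = (5963/975)²/((5963/975) + 500/39) = (35557369/950625)/(18463/975) = 35557369/18001425 in ≈ 1.975 in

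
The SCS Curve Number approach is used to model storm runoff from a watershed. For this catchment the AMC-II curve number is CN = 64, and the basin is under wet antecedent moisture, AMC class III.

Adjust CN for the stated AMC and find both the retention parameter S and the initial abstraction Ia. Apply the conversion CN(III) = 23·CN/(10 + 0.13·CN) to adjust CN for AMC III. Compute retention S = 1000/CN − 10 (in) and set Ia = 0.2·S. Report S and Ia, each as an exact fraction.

S = 225/92 in ≈ 2.446 in; Ia = 45/92 in ≈ 0.489 in

Wet (AMC III): CN(III) = 23·64/(10 + 0.13·64) = 1472/(458/25) = 18400/229 ≈ 80.349
Retention S: 1000/CN − 10 with CN=80.349 → S = 225/92 ≈ 2.446 in
Ia = 0.2·(225/92) = 45/92 in ≈ 0.489 in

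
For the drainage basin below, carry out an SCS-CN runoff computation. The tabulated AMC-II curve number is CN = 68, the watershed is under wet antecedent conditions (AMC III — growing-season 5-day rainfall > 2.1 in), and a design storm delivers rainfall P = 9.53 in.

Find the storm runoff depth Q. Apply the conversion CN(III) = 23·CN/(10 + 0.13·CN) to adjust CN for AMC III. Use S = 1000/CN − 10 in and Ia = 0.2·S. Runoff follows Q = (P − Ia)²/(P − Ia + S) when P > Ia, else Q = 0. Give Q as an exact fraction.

Q = 127179964129/17071959300 in ≈ 7.450 in

Adjust CN=68 to AMC III: 23·68/(10 + 0.13·68) → 1564 ÷ (471/25) = 39100/471 ≈ 83.015
S = 1000/(39100/471) − 10 = 800/391 in ≈ 2.046 in
Initial abstraction Ia = S/5 = (800/391)/5 = 160/391 ≈ 0.409 in
Excess rainfall: 9.530 − 0.409 = 9.121 in; P > Ia so Q > 0
Q = (356623/39100)²/((356623/39100) + 800/391) = (127179964129/1528810000)/(436623/39100) = 127179964129/17071959300 in ≈ 7.450 in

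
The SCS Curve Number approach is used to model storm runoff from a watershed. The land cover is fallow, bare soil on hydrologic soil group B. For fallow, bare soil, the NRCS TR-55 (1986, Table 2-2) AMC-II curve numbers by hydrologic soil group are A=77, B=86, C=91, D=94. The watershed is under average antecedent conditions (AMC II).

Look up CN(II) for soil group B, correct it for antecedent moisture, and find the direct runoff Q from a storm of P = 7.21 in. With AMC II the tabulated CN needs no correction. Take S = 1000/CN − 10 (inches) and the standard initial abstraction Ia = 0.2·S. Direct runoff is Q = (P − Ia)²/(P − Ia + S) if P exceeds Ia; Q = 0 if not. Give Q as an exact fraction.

Q = 17884441/3212100 in ≈ 5.568 in

NRCS table: fallow, bare soil, soil group B → CN(II) = 86
AMC II — tabulated CN = 86 applies directly.
S = 1000/86 − 10 = 70/43 in ≈ 1.628 in
Ia = 0.2·(70/43) = 14/43 in ≈ 0.326 in
P − Ia = 7.210 − 0.326 = 29603/4300 ≈ 6.884 in (> 0, runoff occurs)
Q: (29603/4300)² ÷ (36603/4300) = 17884441/3212100 in (≈ 5.568 in)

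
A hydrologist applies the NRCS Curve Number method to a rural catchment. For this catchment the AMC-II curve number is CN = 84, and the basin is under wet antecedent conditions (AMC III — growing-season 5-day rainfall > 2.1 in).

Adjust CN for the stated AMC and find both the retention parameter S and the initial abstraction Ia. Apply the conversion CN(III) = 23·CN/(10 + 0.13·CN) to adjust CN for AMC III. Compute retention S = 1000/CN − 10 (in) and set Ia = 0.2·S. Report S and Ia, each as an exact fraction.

Adjust CN=84 to AMC III: 23·84/(10 + 0.13·84) → 1932 ÷ (523/25) = 48300/523 ≈ 92.352
Retention S: 1000/CN − 10 with CN=92.352 → S = 400/483 ≈ 0.828 in
Initial abstraction Ia = S/5 = (400/483)/5 = 80/483 ≈ 0.166 in

S = 400/483 in ≈ 0.828 in; Ia = 80/483 in ≈ 0.166 in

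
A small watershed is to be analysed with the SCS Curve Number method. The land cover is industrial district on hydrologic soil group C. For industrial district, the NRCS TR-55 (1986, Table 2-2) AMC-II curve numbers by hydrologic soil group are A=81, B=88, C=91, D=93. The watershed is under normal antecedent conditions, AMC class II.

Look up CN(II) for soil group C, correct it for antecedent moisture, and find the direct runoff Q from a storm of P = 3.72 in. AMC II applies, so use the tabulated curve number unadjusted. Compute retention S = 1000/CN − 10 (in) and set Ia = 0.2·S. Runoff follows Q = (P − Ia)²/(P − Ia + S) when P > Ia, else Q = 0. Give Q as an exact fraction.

Q = 21402723/7782775 in ≈ 2.750 in

NRCS table: industrial district, soil group C → CN(II) = 91
AMC II — tabulated CN = 91 applies directly.
Retention S: 1000/CN − 10 with CN=91.000 → S = 90/91 ≈ 0.989 in
Ia = 0.2S: 0.2·0.989 = 0.198 in (exactly 18/91)
Excess rainfall: 3.720 − 0.198 = 3.522 in; P > Ia so Q > 0
Q = (8013/2275)²/((8013/2275) + 90/91) = (64208169/5175625)/(10263/2275) = 21402723/7782775 in ≈ 2.750 in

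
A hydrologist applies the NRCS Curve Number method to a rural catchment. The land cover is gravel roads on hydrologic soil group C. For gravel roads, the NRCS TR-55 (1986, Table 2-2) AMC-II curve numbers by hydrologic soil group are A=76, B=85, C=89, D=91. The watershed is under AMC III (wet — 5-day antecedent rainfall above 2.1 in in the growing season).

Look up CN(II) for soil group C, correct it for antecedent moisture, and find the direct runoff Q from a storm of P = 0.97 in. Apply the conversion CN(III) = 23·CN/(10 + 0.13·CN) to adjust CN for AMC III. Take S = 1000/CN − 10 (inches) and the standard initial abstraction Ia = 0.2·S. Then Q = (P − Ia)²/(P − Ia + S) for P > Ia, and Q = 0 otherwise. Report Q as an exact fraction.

Q = 31173080481/58658627300 in ≈ 0.531 in

NRCS table: gravel roads, soil group C → CN(II) = 89
CN(III) from CN(II)=89: (23·89)/(10 + 0.13·89) = 204700/2157 ≈ 94.900
Max retention: S = 1000/(204700/2157) − 10 = 1100/2047 in (≈ 0.537 in)
Ia = 0.2S: 0.2·0.537 = 0.107 in (exactly 220/2047)
Since P=0.970 > Ia=0.107: effective rainfall P−Ia = 176559/204700 in
Q = (176559/204700)²/((176559/204700) + 1100/2047) = (31173080481/41902090000)/(286559/204700) = 31173080481/58658627300 in ≈ 0.531 in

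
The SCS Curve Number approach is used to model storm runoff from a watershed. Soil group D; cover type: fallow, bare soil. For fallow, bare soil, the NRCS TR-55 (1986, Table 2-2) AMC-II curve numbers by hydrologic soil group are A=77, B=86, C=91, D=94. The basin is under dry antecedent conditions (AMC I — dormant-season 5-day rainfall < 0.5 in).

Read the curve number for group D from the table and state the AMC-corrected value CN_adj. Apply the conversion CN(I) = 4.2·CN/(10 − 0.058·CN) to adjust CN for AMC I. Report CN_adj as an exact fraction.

CN_adj = 32900/379 ≈ 86.807

NRCS table: fallow, bare soil, soil group D → CN(II) = 94
Adjust CN=94 to AMC I: 4.2·94/(10 − 0.058·94) → (1974/5) ÷ (1137/250) = 32900/379 ≈ 86.807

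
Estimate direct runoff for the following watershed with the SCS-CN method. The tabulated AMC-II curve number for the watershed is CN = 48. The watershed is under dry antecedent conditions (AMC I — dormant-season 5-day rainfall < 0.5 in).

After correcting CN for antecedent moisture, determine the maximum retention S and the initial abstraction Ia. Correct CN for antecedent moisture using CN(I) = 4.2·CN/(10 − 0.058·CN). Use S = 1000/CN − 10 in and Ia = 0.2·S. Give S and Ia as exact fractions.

S = 1625/63 in ≈ 25.794 in; Ia = 325/63 in ≈ 5.159 in

Dry (AMC I): CN(I) = 4.2·48/(10 − 0.058·48) = (1008/5)/(902/125) = 12600/451 ≈ 27.938
Retention S: 1000/CN − 10 with CN=27.938 → S = 1625/63 ≈ 25.794 in
Ia = 0.2S: 0.2·25.794 = 5.159 in (exactly 325/63)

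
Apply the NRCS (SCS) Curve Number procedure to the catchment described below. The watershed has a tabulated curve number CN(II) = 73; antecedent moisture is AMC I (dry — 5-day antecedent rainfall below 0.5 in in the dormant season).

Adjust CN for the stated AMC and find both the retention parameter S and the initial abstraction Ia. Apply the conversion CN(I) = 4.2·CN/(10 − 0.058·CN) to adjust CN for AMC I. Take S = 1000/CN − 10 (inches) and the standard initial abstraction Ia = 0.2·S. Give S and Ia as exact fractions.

CN(I) from CN(II)=73: (4.2·73)/(10 − 0.058·73) = 51100/961 ≈ 53.174
Max retention: S = 1000/(51100/961) − 10 = 4500/511 in (≈ 8.806 in)
Ia = 0.2S: 0.2·8.806 = 1.761 in (exactly 900/511)

S = 4500/511 in ≈ 8.806 in; Ia = 900/511 in ≈ 1.761 in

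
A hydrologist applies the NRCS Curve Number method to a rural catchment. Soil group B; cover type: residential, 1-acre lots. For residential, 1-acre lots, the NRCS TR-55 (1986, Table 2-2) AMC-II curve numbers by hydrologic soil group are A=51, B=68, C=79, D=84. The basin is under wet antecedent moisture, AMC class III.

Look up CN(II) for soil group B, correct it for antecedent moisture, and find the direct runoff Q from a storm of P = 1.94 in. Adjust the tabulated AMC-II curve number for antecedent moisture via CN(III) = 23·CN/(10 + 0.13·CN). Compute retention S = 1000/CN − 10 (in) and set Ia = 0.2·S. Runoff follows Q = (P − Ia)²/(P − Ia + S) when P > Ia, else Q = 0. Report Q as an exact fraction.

Q = 895625329/1367072850 in ≈ 0.655 in

NRCS table: residential, 1-acre lots, soil group B → CN(II) = 68
CN(III) from CN(II)=68: (23·68)/(10 + 0.13·68) = 39100/471 ≈ 83.015
S = 1000/(39100/471) − 10 = 800/391 in ≈ 2.046 in
Initial abstraction Ia = S/5 = (800/391)/5 = 160/391 ≈ 0.409 in
P − Ia = 1.940 − 0.409 = 29927/19550 ≈ 1.531 in (> 0, runoff occurs)
Runoff Q = (P−Ia)²/(P−Ia+S) = (1.531)²/(1.531+2.046) = 895625329/1367072850 ≈ 0.655 in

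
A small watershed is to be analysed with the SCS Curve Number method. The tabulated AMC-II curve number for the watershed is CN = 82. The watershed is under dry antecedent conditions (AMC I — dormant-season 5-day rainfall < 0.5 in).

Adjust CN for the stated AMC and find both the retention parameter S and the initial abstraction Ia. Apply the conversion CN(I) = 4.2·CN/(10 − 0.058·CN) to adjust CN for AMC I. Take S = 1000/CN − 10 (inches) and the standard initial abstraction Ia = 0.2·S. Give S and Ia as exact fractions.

S = 1500/287 in ≈ 5.226 in; Ia = 300/287 in ≈ 1.045 in

Dry (AMC I): CN(I) = 4.2·82/(10 − 0.058·82) = (1722/5)/(1311/250) = 28700/437 ≈ 65.675
Max retention: S = 1000/(28700/437) − 10 = 1500/287 in (≈ 5.226 in)
Ia = 0.2S: 0.2·5.226 = 1.045 in (exactly 300/287)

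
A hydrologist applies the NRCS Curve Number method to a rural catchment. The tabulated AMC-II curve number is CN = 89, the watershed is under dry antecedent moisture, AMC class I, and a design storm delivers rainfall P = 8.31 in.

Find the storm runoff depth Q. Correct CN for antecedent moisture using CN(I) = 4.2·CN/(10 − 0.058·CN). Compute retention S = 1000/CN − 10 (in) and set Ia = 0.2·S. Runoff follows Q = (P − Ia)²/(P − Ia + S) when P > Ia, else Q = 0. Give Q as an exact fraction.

Adjust CN=89 to AMC I: 4.2·89/(10 − 0.058·89) → (1869/5) ÷ (2419/500) = 186900/2419 ≈ 77.263
S = 1000/(186900/2419) − 10 = 5500/1869 in ≈ 2.943 in
Ia = 0.2S: 0.2·2.943 = 0.589 in (exactly 1100/1869)
Since P=8.310 > Ia=0.589: effective rainfall P−Ia = 1443139/186900 in
Q: (1443139/186900)² ÷ (1993139/186900) = 2082650173321/372517679100 in (≈ 5.591 in)

Q = 2082650173321/372517679100 in ≈ 5.591 in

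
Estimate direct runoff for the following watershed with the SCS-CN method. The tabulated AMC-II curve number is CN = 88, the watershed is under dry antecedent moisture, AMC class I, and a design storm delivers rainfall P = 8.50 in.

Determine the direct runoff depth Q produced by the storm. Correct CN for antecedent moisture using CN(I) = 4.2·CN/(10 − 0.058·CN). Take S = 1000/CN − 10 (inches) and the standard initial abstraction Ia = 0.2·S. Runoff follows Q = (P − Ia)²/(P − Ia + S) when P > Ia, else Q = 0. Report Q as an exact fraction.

Q = 1461681/263186 in ≈ 5.554 in

Adjust CN=88 to AMC I: 4.2·88/(10 − 0.058·88) → (1848/5) ÷ (612/125) = 3850/51 ≈ 75.490
S = 1000/(3850/51) − 10 = 250/77 in ≈ 3.247 in
Ia = 0.2S: 0.2·3.247 = 0.649 in (exactly 50/77)
Excess rainfall: 8.500 − 0.649 = 7.851 in; P > Ia so Q > 0
Q: (1209/154)² ÷ (1709/154) = 1461681/263186 in (≈ 5.554 in)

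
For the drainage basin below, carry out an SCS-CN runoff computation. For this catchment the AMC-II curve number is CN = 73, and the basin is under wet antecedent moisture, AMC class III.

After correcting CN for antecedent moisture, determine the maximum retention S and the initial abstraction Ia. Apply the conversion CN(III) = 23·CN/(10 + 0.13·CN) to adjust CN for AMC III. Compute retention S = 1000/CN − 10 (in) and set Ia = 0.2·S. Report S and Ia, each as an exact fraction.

S = 2700/1679 in ≈ 1.608 in; Ia = 540/1679 in ≈ 0.322 in

Adjust CN=73 to AMC III: 23·73/(10 + 0.13·73) → 1679 ÷ (1949/100) = 167900/1949 ≈ 86.147
Retention S: 1000/CN − 10 with CN=86.147 → S = 2700/1679 ≈ 1.608 in
Ia = 0.2·(2700/1679) = 540/1679 in ≈ 0.322 in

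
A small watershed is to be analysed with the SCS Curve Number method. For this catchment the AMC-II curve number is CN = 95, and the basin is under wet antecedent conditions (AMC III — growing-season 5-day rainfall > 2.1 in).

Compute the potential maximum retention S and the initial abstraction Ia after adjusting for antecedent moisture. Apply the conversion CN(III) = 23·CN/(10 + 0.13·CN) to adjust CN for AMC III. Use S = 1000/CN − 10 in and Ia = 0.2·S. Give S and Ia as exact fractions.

CN(III) from CN(II)=95: (23·95)/(10 + 0.13·95) = 43700/447 ≈ 97.763
Max retention: S = 1000/(43700/447) − 10 = 100/437 in (≈ 0.229 in)
Initial abstraction Ia = S/5 = (100/437)/5 = 20/437 ≈ 0.046 in

S = 100/437 in ≈ 0.229 in; Ia = 20/437 in ≈ 0.046 in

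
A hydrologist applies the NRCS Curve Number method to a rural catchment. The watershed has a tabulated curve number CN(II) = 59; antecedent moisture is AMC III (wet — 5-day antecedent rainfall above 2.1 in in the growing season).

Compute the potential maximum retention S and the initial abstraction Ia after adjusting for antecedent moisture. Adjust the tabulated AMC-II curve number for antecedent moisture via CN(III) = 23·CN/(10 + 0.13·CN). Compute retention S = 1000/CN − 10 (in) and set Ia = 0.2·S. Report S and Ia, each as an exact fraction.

S = 4100/1357 in ≈ 3.021 in; Ia = 820/1357 in ≈ 0.604 in

CN(III) from CN(II)=59: (23·59)/(10 + 0.13·59) = 135700/1767 ≈ 76.797
S = 1000/(135700/1767) − 10 = 4100/1357 in ≈ 3.021 in
Ia = 0.2S: 0.2·3.021 = 0.604 in (exactly 820/1357)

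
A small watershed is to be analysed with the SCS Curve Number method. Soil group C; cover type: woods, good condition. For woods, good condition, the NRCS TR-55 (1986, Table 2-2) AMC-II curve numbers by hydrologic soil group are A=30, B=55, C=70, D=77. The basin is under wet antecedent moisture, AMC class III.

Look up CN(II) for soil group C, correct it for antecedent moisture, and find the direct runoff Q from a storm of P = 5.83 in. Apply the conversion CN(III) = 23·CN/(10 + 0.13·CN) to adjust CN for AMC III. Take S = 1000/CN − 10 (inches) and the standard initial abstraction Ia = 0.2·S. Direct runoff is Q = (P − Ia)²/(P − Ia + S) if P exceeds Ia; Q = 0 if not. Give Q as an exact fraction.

Q = 7719906769/1897594300 in ≈ 4.068 in

NRCS table: woods, good condition, soil group C → CN(II) = 70
Adjust CN=70 to AMC III: 23·70/(10 + 0.13·70) → 1610 ÷ (191/10) = 16100/191 ≈ 84.293
Retention S: 1000/CN − 10 with CN=84.293 → S = 300/161 ≈ 1.863 in
Initial abstraction Ia = S/5 = (300/161)/5 = 60/161 ≈ 0.373 in
Since P=5.830 > Ia=0.373: effective rainfall P−Ia = 87863/16100 in
Q: (87863/16100)² ÷ (117863/16100) = 7719906769/1897594300 in (≈ 4.068 in)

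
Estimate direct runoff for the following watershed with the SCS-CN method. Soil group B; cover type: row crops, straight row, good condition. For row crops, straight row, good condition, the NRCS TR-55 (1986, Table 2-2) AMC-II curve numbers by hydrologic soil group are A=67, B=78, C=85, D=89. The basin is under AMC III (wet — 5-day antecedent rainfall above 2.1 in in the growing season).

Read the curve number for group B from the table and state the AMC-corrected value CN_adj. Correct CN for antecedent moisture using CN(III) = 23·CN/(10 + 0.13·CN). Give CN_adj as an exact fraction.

CN_adj = 89700/1007 ≈ 89.076

NRCS table: row crops, straight row, good condition, soil group B → CN(II) = 78
Adjust CN=78 to AMC III: 23·78/(10 + 0.13·78) → 1794 ÷ (1007/50) = 89700/1007 ≈ 89.076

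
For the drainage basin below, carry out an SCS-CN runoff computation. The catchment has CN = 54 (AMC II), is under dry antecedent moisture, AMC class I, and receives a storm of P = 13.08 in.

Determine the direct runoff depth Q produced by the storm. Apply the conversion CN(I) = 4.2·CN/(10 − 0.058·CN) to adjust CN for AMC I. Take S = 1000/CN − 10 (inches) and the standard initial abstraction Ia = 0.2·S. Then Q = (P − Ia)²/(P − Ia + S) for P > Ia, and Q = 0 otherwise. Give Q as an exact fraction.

Q = 16360712281/5888422575 in ≈ 2.778 in

Adjust CN=54 to AMC I: 4.2·54/(10 − 0.058·54) → (1134/5) ÷ (1717/250) = 56700/1717 ≈ 33.023
Retention S: 1000/CN − 10 with CN=33.023 → S = 11500/567 ≈ 20.282 in
Initial abstraction Ia = S/5 = (11500/567)/5 = 2300/567 ≈ 4.056 in
Excess rainfall: 13.080 − 4.056 = 9.024 in; P > Ia so Q > 0
Runoff Q = (P−Ia)²/(P−Ia+S) = (9.024)²/(9.024+20.282) = 16360712281/5888422575 ≈ 2.778 in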